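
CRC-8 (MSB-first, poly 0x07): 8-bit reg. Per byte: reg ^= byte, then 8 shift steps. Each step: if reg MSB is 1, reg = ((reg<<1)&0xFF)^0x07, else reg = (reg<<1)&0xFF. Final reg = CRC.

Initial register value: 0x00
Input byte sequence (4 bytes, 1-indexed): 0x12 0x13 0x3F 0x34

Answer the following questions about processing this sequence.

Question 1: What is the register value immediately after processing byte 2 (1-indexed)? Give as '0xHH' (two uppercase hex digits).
Answer: 0x04

Derivation:
After byte 1 (0x12): reg=0x7E
After byte 2 (0x13): reg=0x04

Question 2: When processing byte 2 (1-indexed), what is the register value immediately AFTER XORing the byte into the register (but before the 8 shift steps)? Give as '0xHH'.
Register before byte 2: 0x7E
Byte 2: 0x13
0x7E XOR 0x13 = 0x6D

Answer: 0x6D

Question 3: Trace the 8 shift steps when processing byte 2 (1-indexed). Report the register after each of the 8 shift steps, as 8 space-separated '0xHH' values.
After byte 1 (0x12): reg=0x7E
Register before byte 2: 0x7E
After XOR with byte 0x13: 0x6D

Answer: 0xDA 0xB3 0x61 0xC2 0x83 0x01 0x02 0x04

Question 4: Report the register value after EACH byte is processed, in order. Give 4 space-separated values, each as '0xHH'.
0x7E 0x04 0xA1 0xE2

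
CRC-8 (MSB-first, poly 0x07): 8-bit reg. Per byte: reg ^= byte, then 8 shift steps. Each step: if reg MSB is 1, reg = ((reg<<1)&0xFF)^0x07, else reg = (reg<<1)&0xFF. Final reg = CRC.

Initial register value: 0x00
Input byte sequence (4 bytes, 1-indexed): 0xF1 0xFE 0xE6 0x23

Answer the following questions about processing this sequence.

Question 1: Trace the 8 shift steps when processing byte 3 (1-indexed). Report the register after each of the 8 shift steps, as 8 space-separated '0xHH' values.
After byte 1 (0xF1): reg=0xD9
After byte 2 (0xFE): reg=0xF5
Register before byte 3: 0xF5
After XOR with byte 0xE6: 0x13

Answer: 0x26 0x4C 0x98 0x37 0x6E 0xDC 0xBF 0x79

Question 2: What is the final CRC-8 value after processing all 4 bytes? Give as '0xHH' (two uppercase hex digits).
Answer: 0x81

Derivation:
After byte 1 (0xF1): reg=0xD9
After byte 2 (0xFE): reg=0xF5
After byte 3 (0xE6): reg=0x79
After byte 4 (0x23): reg=0x81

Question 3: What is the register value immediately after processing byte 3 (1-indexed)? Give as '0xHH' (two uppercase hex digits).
After byte 1 (0xF1): reg=0xD9
After byte 2 (0xFE): reg=0xF5
After byte 3 (0xE6): reg=0x79

Answer: 0x79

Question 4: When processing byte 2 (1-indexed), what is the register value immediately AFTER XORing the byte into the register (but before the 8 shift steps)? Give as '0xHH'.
Register before byte 2: 0xD9
Byte 2: 0xFE
0xD9 XOR 0xFE = 0x27

Answer: 0x27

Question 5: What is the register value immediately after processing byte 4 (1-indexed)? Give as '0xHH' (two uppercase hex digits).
Answer: 0x81

Derivation:
After byte 1 (0xF1): reg=0xD9
After byte 2 (0xFE): reg=0xF5
After byte 3 (0xE6): reg=0x79
After byte 4 (0x23): reg=0x81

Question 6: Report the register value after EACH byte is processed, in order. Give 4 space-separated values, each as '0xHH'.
0xD9 0xF5 0x79 0x81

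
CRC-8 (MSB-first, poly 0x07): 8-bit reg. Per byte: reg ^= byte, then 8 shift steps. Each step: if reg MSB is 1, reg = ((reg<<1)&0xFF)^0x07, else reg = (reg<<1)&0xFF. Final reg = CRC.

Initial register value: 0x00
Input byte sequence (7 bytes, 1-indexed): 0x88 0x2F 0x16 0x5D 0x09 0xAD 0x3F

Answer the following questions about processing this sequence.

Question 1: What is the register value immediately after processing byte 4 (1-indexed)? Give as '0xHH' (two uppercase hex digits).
After byte 1 (0x88): reg=0xB1
After byte 2 (0x2F): reg=0xD3
After byte 3 (0x16): reg=0x55
After byte 4 (0x5D): reg=0x38

Answer: 0x38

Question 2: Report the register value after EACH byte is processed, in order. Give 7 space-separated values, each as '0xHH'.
0xB1 0xD3 0x55 0x38 0x97 0xA6 0xC6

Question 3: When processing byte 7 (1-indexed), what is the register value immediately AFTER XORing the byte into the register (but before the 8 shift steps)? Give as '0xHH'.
Register before byte 7: 0xA6
Byte 7: 0x3F
0xA6 XOR 0x3F = 0x99

Answer: 0x99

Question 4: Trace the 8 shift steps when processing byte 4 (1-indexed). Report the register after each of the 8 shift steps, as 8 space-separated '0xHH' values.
Answer: 0x10 0x20 0x40 0x80 0x07 0x0E 0x1C 0x38

Derivation:
After byte 1 (0x88): reg=0xB1
After byte 2 (0x2F): reg=0xD3
After byte 3 (0x16): reg=0x55
Register before byte 4: 0x55
After XOR with byte 0x5D: 0x08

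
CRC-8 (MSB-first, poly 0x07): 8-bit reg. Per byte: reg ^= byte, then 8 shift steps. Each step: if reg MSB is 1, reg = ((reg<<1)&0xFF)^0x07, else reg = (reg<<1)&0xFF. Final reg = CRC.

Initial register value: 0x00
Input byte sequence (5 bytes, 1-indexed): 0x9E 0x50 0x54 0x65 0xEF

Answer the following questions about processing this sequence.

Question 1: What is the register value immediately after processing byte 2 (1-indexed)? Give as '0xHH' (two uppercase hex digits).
After byte 1 (0x9E): reg=0xD3
After byte 2 (0x50): reg=0x80

Answer: 0x80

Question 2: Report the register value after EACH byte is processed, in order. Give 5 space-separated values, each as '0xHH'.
0xD3 0x80 0x22 0xD2 0xB3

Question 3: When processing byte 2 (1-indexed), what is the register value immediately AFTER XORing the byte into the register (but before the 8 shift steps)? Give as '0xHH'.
Register before byte 2: 0xD3
Byte 2: 0x50
0xD3 XOR 0x50 = 0x83

Answer: 0x83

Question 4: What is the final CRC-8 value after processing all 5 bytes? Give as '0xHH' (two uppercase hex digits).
After byte 1 (0x9E): reg=0xD3
After byte 2 (0x50): reg=0x80
After byte 3 (0x54): reg=0x22
After byte 4 (0x65): reg=0xD2
After byte 5 (0xEF): reg=0xB3

Answer: 0xB3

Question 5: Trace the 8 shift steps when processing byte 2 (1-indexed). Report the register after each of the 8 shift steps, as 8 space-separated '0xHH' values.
After byte 1 (0x9E): reg=0xD3
Register before byte 2: 0xD3
After XOR with byte 0x50: 0x83

Answer: 0x01 0x02 0x04 0x08 0x10 0x20 0x40 0x80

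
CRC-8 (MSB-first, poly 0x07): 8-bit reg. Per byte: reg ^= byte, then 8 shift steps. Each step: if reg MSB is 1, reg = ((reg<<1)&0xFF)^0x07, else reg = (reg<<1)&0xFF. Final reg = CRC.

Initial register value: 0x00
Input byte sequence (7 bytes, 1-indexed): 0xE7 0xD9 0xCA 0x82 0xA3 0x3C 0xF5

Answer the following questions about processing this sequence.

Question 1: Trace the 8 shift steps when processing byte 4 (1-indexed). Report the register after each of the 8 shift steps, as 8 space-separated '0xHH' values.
Answer: 0x4A 0x94 0x2F 0x5E 0xBC 0x7F 0xFE 0xFB

Derivation:
After byte 1 (0xE7): reg=0xBB
After byte 2 (0xD9): reg=0x29
After byte 3 (0xCA): reg=0xA7
Register before byte 4: 0xA7
After XOR with byte 0x82: 0x25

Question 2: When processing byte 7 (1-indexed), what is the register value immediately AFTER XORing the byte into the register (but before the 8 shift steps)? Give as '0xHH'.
Register before byte 7: 0x10
Byte 7: 0xF5
0x10 XOR 0xF5 = 0xE5

Answer: 0xE5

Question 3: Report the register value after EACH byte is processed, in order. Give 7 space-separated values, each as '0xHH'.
0xBB 0x29 0xA7 0xFB 0x8F 0x10 0xB5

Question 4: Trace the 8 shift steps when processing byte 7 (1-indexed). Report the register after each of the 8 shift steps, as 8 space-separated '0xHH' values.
After byte 1 (0xE7): reg=0xBB
After byte 2 (0xD9): reg=0x29
After byte 3 (0xCA): reg=0xA7
After byte 4 (0x82): reg=0xFB
After byte 5 (0xA3): reg=0x8F
After byte 6 (0x3C): reg=0x10
Register before byte 7: 0x10
After XOR with byte 0xF5: 0xE5

Answer: 0xCD 0x9D 0x3D 0x7A 0xF4 0xEF 0xD9 0xB5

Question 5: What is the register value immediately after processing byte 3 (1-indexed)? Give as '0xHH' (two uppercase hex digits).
After byte 1 (0xE7): reg=0xBB
After byte 2 (0xD9): reg=0x29
After byte 3 (0xCA): reg=0xA7

Answer: 0xA7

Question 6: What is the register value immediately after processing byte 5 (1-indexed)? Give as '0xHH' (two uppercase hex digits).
After byte 1 (0xE7): reg=0xBB
After byte 2 (0xD9): reg=0x29
After byte 3 (0xCA): reg=0xA7
After byte 4 (0x82): reg=0xFB
After byte 5 (0xA3): reg=0x8F

Answer: 0x8F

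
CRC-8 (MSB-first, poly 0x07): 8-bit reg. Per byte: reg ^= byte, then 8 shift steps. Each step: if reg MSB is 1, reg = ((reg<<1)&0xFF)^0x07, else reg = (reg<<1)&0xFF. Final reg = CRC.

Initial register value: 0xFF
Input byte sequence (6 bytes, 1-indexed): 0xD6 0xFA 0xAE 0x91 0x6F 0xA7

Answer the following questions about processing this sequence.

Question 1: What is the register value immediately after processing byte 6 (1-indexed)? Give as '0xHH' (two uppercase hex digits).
After byte 1 (0xD6): reg=0xDF
After byte 2 (0xFA): reg=0xFB
After byte 3 (0xAE): reg=0xAC
After byte 4 (0x91): reg=0xB3
After byte 5 (0x6F): reg=0x1A
After byte 6 (0xA7): reg=0x3A

Answer: 0x3A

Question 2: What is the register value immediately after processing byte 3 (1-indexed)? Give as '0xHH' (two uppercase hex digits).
Answer: 0xAC

Derivation:
After byte 1 (0xD6): reg=0xDF
After byte 2 (0xFA): reg=0xFB
After byte 3 (0xAE): reg=0xAC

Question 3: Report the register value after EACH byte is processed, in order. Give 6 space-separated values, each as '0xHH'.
0xDF 0xFB 0xAC 0xB3 0x1A 0x3A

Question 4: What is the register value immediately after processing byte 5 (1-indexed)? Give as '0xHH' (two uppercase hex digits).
Answer: 0x1A

Derivation:
After byte 1 (0xD6): reg=0xDF
After byte 2 (0xFA): reg=0xFB
After byte 3 (0xAE): reg=0xAC
After byte 4 (0x91): reg=0xB3
After byte 5 (0x6F): reg=0x1A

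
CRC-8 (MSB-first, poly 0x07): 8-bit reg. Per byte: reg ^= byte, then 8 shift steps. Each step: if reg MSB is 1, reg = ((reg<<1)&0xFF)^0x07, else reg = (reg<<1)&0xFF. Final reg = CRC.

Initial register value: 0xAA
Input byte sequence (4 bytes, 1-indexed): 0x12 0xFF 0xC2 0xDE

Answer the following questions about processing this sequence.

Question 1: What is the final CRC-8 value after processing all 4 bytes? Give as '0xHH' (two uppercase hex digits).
After byte 1 (0x12): reg=0x21
After byte 2 (0xFF): reg=0x14
After byte 3 (0xC2): reg=0x2C
After byte 4 (0xDE): reg=0xD0

Answer: 0xD0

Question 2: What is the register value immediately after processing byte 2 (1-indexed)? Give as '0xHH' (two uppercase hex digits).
Answer: 0x14

Derivation:
After byte 1 (0x12): reg=0x21
After byte 2 (0xFF): reg=0x14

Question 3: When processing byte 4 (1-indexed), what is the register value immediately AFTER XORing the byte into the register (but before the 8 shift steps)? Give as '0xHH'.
Answer: 0xF2

Derivation:
Register before byte 4: 0x2C
Byte 4: 0xDE
0x2C XOR 0xDE = 0xF2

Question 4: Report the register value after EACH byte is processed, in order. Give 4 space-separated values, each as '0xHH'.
0x21 0x14 0x2C 0xD0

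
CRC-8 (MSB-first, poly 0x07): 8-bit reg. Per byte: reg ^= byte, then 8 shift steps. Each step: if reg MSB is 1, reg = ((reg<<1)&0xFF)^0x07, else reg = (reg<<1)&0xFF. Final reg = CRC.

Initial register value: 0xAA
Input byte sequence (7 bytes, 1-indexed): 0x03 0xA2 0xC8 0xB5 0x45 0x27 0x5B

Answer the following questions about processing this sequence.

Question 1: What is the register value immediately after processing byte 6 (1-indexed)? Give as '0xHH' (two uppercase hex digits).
Answer: 0x59

Derivation:
After byte 1 (0x03): reg=0x56
After byte 2 (0xA2): reg=0xC2
After byte 3 (0xC8): reg=0x36
After byte 4 (0xB5): reg=0x80
After byte 5 (0x45): reg=0x55
After byte 6 (0x27): reg=0x59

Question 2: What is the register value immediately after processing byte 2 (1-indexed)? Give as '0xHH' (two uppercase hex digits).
Answer: 0xC2

Derivation:
After byte 1 (0x03): reg=0x56
After byte 2 (0xA2): reg=0xC2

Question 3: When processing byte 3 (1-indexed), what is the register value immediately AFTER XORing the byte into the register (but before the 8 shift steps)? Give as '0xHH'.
Answer: 0x0A

Derivation:
Register before byte 3: 0xC2
Byte 3: 0xC8
0xC2 XOR 0xC8 = 0x0A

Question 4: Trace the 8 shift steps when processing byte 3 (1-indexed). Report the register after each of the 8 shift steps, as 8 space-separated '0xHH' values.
Answer: 0x14 0x28 0x50 0xA0 0x47 0x8E 0x1B 0x36

Derivation:
After byte 1 (0x03): reg=0x56
After byte 2 (0xA2): reg=0xC2
Register before byte 3: 0xC2
After XOR with byte 0xC8: 0x0A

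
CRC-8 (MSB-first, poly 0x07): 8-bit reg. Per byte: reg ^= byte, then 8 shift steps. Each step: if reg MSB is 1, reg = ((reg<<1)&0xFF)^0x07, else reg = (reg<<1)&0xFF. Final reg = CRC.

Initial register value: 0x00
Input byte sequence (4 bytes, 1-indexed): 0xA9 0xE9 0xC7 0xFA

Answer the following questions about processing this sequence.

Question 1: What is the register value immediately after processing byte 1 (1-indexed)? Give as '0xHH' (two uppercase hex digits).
After byte 1 (0xA9): reg=0x56

Answer: 0x56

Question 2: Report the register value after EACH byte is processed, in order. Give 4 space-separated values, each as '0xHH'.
0x56 0x34 0xD7 0xC3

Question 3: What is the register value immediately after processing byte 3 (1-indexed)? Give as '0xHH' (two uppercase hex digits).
After byte 1 (0xA9): reg=0x56
After byte 2 (0xE9): reg=0x34
After byte 3 (0xC7): reg=0xD7

Answer: 0xD7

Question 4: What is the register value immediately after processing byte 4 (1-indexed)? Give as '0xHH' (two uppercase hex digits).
Answer: 0xC3

Derivation:
After byte 1 (0xA9): reg=0x56
After byte 2 (0xE9): reg=0x34
After byte 3 (0xC7): reg=0xD7
After byte 4 (0xFA): reg=0xC3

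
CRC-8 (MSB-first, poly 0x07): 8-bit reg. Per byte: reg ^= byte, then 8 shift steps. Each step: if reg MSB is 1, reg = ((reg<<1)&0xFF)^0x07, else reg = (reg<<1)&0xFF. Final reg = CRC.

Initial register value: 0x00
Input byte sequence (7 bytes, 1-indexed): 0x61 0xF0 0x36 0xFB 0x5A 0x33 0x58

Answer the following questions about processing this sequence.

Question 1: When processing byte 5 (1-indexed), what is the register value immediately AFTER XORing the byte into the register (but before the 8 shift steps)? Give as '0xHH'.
Register before byte 5: 0x47
Byte 5: 0x5A
0x47 XOR 0x5A = 0x1D

Answer: 0x1D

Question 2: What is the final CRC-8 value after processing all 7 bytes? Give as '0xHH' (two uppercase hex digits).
After byte 1 (0x61): reg=0x20
After byte 2 (0xF0): reg=0x3E
After byte 3 (0x36): reg=0x38
After byte 4 (0xFB): reg=0x47
After byte 5 (0x5A): reg=0x53
After byte 6 (0x33): reg=0x27
After byte 7 (0x58): reg=0x7A

Answer: 0x7A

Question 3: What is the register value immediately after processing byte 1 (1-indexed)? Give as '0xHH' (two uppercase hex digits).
Answer: 0x20

Derivation:
After byte 1 (0x61): reg=0x20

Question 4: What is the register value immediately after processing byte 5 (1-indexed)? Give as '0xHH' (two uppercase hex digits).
Answer: 0x53

Derivation:
After byte 1 (0x61): reg=0x20
After byte 2 (0xF0): reg=0x3E
After byte 3 (0x36): reg=0x38
After byte 4 (0xFB): reg=0x47
After byte 5 (0x5A): reg=0x53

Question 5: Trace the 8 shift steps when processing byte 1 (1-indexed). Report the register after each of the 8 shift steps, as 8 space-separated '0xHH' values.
Answer: 0xC2 0x83 0x01 0x02 0x04 0x08 0x10 0x20

Derivation:
Register before byte 1: 0x00
After XOR with byte 0x61: 0x61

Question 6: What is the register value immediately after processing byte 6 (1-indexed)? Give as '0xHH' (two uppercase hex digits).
Answer: 0x27

Derivation:
After byte 1 (0x61): reg=0x20
After byte 2 (0xF0): reg=0x3E
After byte 3 (0x36): reg=0x38
After byte 4 (0xFB): reg=0x47
After byte 5 (0x5A): reg=0x53
After byte 6 (0x33): reg=0x27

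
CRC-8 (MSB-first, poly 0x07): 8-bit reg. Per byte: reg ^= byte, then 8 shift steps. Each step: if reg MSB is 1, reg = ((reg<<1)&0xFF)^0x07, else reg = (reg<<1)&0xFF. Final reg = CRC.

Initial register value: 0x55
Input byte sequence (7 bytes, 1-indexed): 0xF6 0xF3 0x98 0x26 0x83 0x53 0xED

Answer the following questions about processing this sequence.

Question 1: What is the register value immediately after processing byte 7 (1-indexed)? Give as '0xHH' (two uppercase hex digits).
After byte 1 (0xF6): reg=0x60
After byte 2 (0xF3): reg=0xF0
After byte 3 (0x98): reg=0x1F
After byte 4 (0x26): reg=0xAF
After byte 5 (0x83): reg=0xC4
After byte 6 (0x53): reg=0xEC
After byte 7 (0xED): reg=0x07

Answer: 0x07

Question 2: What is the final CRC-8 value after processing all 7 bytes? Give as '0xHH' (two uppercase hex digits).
After byte 1 (0xF6): reg=0x60
After byte 2 (0xF3): reg=0xF0
After byte 3 (0x98): reg=0x1F
After byte 4 (0x26): reg=0xAF
After byte 5 (0x83): reg=0xC4
After byte 6 (0x53): reg=0xEC
After byte 7 (0xED): reg=0x07

Answer: 0x07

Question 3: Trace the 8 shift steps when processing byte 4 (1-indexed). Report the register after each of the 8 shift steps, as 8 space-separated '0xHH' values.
Answer: 0x72 0xE4 0xCF 0x99 0x35 0x6A 0xD4 0xAF

Derivation:
After byte 1 (0xF6): reg=0x60
After byte 2 (0xF3): reg=0xF0
After byte 3 (0x98): reg=0x1F
Register before byte 4: 0x1F
After XOR with byte 0x26: 0x39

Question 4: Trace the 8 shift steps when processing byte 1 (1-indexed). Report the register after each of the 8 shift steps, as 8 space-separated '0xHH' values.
Register before byte 1: 0x55
After XOR with byte 0xF6: 0xA3

Answer: 0x41 0x82 0x03 0x06 0x0C 0x18 0x30 0x60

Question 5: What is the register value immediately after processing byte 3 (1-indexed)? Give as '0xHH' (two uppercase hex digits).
Answer: 0x1F

Derivation:
After byte 1 (0xF6): reg=0x60
After byte 2 (0xF3): reg=0xF0
After byte 3 (0x98): reg=0x1F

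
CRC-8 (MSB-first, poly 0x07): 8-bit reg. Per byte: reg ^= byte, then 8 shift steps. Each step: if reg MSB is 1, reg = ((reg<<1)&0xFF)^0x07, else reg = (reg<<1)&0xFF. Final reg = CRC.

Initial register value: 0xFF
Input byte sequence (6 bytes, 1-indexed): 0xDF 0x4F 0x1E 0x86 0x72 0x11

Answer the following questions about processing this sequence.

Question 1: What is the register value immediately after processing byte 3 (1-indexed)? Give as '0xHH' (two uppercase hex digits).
After byte 1 (0xDF): reg=0xE0
After byte 2 (0x4F): reg=0x44
After byte 3 (0x1E): reg=0x81

Answer: 0x81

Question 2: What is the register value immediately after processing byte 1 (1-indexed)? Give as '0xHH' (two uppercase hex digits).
Answer: 0xE0

Derivation:
After byte 1 (0xDF): reg=0xE0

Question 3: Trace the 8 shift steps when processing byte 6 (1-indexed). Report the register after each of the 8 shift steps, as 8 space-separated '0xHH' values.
Answer: 0x46 0x8C 0x1F 0x3E 0x7C 0xF8 0xF7 0xE9

Derivation:
After byte 1 (0xDF): reg=0xE0
After byte 2 (0x4F): reg=0x44
After byte 3 (0x1E): reg=0x81
After byte 4 (0x86): reg=0x15
After byte 5 (0x72): reg=0x32
Register before byte 6: 0x32
After XOR with byte 0x11: 0x23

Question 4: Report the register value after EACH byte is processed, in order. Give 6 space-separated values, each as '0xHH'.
0xE0 0x44 0x81 0x15 0x32 0xE9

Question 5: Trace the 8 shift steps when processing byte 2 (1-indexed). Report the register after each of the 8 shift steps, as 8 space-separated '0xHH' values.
Answer: 0x59 0xB2 0x63 0xC6 0x8B 0x11 0x22 0x44

Derivation:
After byte 1 (0xDF): reg=0xE0
Register before byte 2: 0xE0
After XOR with byte 0x4F: 0xAF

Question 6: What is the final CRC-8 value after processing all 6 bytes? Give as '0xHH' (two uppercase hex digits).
Answer: 0xE9

Derivation:
After byte 1 (0xDF): reg=0xE0
After byte 2 (0x4F): reg=0x44
After byte 3 (0x1E): reg=0x81
After byte 4 (0x86): reg=0x15
After byte 5 (0x72): reg=0x32
After byte 6 (0x11): reg=0xE9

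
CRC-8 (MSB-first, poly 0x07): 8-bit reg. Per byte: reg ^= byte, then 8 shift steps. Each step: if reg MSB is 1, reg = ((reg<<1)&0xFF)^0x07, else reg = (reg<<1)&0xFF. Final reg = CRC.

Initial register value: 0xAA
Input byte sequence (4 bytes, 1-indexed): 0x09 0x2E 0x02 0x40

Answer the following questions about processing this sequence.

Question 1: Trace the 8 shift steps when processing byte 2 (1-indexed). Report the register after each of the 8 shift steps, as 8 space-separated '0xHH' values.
After byte 1 (0x09): reg=0x60
Register before byte 2: 0x60
After XOR with byte 0x2E: 0x4E

Answer: 0x9C 0x3F 0x7E 0xFC 0xFF 0xF9 0xF5 0xED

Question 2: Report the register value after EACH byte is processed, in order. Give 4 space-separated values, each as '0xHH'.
0x60 0xED 0x83 0x47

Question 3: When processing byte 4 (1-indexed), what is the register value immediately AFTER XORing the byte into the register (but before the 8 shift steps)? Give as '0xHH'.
Register before byte 4: 0x83
Byte 4: 0x40
0x83 XOR 0x40 = 0xC3

Answer: 0xC3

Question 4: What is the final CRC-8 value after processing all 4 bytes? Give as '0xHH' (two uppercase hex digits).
After byte 1 (0x09): reg=0x60
After byte 2 (0x2E): reg=0xED
After byte 3 (0x02): reg=0x83
After byte 4 (0x40): reg=0x47

Answer: 0x47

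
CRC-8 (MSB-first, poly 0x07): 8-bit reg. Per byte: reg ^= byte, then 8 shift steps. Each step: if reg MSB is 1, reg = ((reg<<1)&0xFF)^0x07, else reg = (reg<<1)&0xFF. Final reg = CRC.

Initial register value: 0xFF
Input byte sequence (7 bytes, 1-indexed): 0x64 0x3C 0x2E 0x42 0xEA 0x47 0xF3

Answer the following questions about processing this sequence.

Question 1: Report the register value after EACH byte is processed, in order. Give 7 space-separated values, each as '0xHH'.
0xC8 0xC2 0x8A 0x76 0xDD 0xCF 0xB4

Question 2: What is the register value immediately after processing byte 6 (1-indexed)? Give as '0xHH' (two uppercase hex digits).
After byte 1 (0x64): reg=0xC8
After byte 2 (0x3C): reg=0xC2
After byte 3 (0x2E): reg=0x8A
After byte 4 (0x42): reg=0x76
After byte 5 (0xEA): reg=0xDD
After byte 6 (0x47): reg=0xCF

Answer: 0xCF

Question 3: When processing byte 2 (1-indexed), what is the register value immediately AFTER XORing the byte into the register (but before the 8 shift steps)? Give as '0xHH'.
Answer: 0xF4

Derivation:
Register before byte 2: 0xC8
Byte 2: 0x3C
0xC8 XOR 0x3C = 0xF4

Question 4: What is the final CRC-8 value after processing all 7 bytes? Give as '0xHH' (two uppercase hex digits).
After byte 1 (0x64): reg=0xC8
After byte 2 (0x3C): reg=0xC2
After byte 3 (0x2E): reg=0x8A
After byte 4 (0x42): reg=0x76
After byte 5 (0xEA): reg=0xDD
After byte 6 (0x47): reg=0xCF
After byte 7 (0xF3): reg=0xB4

Answer: 0xB4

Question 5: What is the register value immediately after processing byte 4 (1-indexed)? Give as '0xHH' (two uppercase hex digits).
Answer: 0x76

Derivation:
After byte 1 (0x64): reg=0xC8
After byte 2 (0x3C): reg=0xC2
After byte 3 (0x2E): reg=0x8A
After byte 4 (0x42): reg=0x76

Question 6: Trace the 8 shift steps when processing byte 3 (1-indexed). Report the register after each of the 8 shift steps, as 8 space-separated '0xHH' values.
Answer: 0xDF 0xB9 0x75 0xEA 0xD3 0xA1 0x45 0x8A

Derivation:
After byte 1 (0x64): reg=0xC8
After byte 2 (0x3C): reg=0xC2
Register before byte 3: 0xC2
After XOR with byte 0x2E: 0xEC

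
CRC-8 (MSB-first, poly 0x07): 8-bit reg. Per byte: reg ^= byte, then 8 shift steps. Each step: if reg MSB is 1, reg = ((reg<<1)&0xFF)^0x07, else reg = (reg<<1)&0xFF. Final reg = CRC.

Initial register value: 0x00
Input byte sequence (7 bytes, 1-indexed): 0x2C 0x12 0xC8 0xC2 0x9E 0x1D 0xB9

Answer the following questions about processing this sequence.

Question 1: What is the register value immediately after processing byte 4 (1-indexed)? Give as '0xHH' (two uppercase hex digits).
Answer: 0x57

Derivation:
After byte 1 (0x2C): reg=0xC4
After byte 2 (0x12): reg=0x2C
After byte 3 (0xC8): reg=0xB2
After byte 4 (0xC2): reg=0x57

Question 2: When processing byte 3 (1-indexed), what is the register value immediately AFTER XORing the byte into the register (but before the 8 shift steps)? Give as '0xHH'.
Answer: 0xE4

Derivation:
Register before byte 3: 0x2C
Byte 3: 0xC8
0x2C XOR 0xC8 = 0xE4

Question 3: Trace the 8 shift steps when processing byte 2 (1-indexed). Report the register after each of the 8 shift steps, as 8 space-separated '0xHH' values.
Answer: 0xAB 0x51 0xA2 0x43 0x86 0x0B 0x16 0x2C

Derivation:
After byte 1 (0x2C): reg=0xC4
Register before byte 2: 0xC4
After XOR with byte 0x12: 0xD6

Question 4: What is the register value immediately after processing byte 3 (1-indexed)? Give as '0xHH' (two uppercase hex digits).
After byte 1 (0x2C): reg=0xC4
After byte 2 (0x12): reg=0x2C
After byte 3 (0xC8): reg=0xB2

Answer: 0xB2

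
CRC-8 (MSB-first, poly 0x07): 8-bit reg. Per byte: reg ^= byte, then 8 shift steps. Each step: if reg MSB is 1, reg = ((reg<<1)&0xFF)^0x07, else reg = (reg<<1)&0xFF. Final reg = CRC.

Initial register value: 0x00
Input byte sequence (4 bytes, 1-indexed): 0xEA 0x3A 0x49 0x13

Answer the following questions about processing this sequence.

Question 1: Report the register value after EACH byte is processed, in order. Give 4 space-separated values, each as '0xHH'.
0x98 0x67 0xCA 0x01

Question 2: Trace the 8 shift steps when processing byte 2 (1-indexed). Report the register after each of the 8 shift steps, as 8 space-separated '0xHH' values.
Answer: 0x43 0x86 0x0B 0x16 0x2C 0x58 0xB0 0x67

Derivation:
After byte 1 (0xEA): reg=0x98
Register before byte 2: 0x98
After XOR with byte 0x3A: 0xA2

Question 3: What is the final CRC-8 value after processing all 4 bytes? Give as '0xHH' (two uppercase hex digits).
Answer: 0x01

Derivation:
After byte 1 (0xEA): reg=0x98
After byte 2 (0x3A): reg=0x67
After byte 3 (0x49): reg=0xCA
After byte 4 (0x13): reg=0x01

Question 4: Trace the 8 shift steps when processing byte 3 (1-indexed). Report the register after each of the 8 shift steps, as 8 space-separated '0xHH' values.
After byte 1 (0xEA): reg=0x98
After byte 2 (0x3A): reg=0x67
Register before byte 3: 0x67
After XOR with byte 0x49: 0x2E

Answer: 0x5C 0xB8 0x77 0xEE 0xDB 0xB1 0x65 0xCA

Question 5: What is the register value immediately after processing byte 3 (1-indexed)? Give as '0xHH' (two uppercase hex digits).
Answer: 0xCA

Derivation:
After byte 1 (0xEA): reg=0x98
After byte 2 (0x3A): reg=0x67
After byte 3 (0x49): reg=0xCA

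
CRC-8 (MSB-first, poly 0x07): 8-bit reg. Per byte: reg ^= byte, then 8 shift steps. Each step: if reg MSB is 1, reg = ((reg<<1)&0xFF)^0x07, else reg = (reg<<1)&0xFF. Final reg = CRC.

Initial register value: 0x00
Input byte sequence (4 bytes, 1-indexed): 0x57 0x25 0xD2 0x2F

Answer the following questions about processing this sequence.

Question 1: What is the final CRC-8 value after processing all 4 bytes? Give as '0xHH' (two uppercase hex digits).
Answer: 0x40

Derivation:
After byte 1 (0x57): reg=0xA2
After byte 2 (0x25): reg=0x9C
After byte 3 (0xD2): reg=0xED
After byte 4 (0x2F): reg=0x40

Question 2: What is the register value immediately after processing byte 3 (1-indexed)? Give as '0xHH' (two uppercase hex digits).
Answer: 0xED

Derivation:
After byte 1 (0x57): reg=0xA2
After byte 2 (0x25): reg=0x9C
After byte 3 (0xD2): reg=0xED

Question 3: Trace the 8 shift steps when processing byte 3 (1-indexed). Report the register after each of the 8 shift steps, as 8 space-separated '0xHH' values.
Answer: 0x9C 0x3F 0x7E 0xFC 0xFF 0xF9 0xF5 0xED

Derivation:
After byte 1 (0x57): reg=0xA2
After byte 2 (0x25): reg=0x9C
Register before byte 3: 0x9C
After XOR with byte 0xD2: 0x4E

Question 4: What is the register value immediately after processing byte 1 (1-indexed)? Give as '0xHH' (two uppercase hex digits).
After byte 1 (0x57): reg=0xA2

Answer: 0xA2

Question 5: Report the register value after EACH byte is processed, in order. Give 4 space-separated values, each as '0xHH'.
0xA2 0x9C 0xED 0x40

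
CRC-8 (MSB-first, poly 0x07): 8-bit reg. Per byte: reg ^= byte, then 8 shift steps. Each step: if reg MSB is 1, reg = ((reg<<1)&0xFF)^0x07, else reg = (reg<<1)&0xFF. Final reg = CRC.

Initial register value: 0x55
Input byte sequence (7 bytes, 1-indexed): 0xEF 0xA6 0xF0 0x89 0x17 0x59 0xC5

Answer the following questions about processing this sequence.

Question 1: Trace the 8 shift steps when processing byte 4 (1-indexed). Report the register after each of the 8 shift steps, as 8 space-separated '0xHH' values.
Answer: 0xB8 0x77 0xEE 0xDB 0xB1 0x65 0xCA 0x93

Derivation:
After byte 1 (0xEF): reg=0x2F
After byte 2 (0xA6): reg=0xB6
After byte 3 (0xF0): reg=0xD5
Register before byte 4: 0xD5
After XOR with byte 0x89: 0x5C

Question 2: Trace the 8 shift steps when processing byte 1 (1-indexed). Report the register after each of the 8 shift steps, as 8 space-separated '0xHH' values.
Answer: 0x73 0xE6 0xCB 0x91 0x25 0x4A 0x94 0x2F

Derivation:
Register before byte 1: 0x55
After XOR with byte 0xEF: 0xBA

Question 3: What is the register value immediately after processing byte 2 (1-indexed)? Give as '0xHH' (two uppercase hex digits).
Answer: 0xB6

Derivation:
After byte 1 (0xEF): reg=0x2F
After byte 2 (0xA6): reg=0xB6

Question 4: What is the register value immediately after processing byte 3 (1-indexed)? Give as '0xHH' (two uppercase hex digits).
After byte 1 (0xEF): reg=0x2F
After byte 2 (0xA6): reg=0xB6
After byte 3 (0xF0): reg=0xD5

Answer: 0xD5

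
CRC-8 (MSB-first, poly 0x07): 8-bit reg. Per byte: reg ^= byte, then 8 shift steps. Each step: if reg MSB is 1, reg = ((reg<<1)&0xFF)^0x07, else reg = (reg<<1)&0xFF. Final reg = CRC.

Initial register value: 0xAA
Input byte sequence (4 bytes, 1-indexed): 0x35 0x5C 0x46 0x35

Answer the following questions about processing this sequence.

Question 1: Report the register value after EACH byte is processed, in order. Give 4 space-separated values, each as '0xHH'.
0xD4 0xB1 0xCB 0xF4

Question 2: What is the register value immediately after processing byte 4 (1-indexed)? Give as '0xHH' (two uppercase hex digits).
After byte 1 (0x35): reg=0xD4
After byte 2 (0x5C): reg=0xB1
After byte 3 (0x46): reg=0xCB
After byte 4 (0x35): reg=0xF4

Answer: 0xF4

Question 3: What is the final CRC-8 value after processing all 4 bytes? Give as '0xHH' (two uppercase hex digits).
Answer: 0xF4

Derivation:
After byte 1 (0x35): reg=0xD4
After byte 2 (0x5C): reg=0xB1
After byte 3 (0x46): reg=0xCB
After byte 4 (0x35): reg=0xF4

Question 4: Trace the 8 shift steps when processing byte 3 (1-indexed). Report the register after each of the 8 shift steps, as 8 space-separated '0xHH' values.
Answer: 0xE9 0xD5 0xAD 0x5D 0xBA 0x73 0xE6 0xCB

Derivation:
After byte 1 (0x35): reg=0xD4
After byte 2 (0x5C): reg=0xB1
Register before byte 3: 0xB1
After XOR with byte 0x46: 0xF7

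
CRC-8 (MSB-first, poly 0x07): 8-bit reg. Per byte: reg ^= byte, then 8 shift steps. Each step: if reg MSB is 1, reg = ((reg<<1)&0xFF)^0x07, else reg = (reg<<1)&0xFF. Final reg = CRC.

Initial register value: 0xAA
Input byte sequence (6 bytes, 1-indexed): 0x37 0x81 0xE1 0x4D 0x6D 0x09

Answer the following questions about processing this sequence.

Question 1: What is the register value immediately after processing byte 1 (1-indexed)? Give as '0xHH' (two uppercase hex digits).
Answer: 0xDA

Derivation:
After byte 1 (0x37): reg=0xDA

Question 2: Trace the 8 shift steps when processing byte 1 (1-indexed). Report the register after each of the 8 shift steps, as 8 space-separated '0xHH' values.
Register before byte 1: 0xAA
After XOR with byte 0x37: 0x9D

Answer: 0x3D 0x7A 0xF4 0xEF 0xD9 0xB5 0x6D 0xDA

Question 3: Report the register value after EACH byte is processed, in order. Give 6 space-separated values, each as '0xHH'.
0xDA 0x86 0x32 0x7A 0x65 0x03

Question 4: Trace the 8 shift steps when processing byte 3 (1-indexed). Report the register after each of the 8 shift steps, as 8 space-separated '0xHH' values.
After byte 1 (0x37): reg=0xDA
After byte 2 (0x81): reg=0x86
Register before byte 3: 0x86
After XOR with byte 0xE1: 0x67

Answer: 0xCE 0x9B 0x31 0x62 0xC4 0x8F 0x19 0x32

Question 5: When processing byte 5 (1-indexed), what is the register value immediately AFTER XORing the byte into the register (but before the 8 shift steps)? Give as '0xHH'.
Register before byte 5: 0x7A
Byte 5: 0x6D
0x7A XOR 0x6D = 0x17

Answer: 0x17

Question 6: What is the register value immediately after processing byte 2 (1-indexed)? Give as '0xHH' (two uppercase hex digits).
After byte 1 (0x37): reg=0xDA
After byte 2 (0x81): reg=0x86

Answer: 0x86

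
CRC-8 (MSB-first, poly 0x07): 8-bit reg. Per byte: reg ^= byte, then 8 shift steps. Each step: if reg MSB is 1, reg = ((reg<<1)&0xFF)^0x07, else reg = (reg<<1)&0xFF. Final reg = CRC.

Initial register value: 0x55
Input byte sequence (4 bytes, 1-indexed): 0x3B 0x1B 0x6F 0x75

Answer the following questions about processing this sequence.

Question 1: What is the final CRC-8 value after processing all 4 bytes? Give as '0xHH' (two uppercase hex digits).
After byte 1 (0x3B): reg=0x0D
After byte 2 (0x1B): reg=0x62
After byte 3 (0x6F): reg=0x23
After byte 4 (0x75): reg=0xA5

Answer: 0xA5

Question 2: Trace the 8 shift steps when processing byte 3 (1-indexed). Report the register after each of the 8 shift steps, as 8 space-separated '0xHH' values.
Answer: 0x1A 0x34 0x68 0xD0 0xA7 0x49 0x92 0x23

Derivation:
After byte 1 (0x3B): reg=0x0D
After byte 2 (0x1B): reg=0x62
Register before byte 3: 0x62
After XOR with byte 0x6F: 0x0D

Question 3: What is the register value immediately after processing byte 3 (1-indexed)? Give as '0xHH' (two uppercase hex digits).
Answer: 0x23

Derivation:
After byte 1 (0x3B): reg=0x0D
After byte 2 (0x1B): reg=0x62
After byte 3 (0x6F): reg=0x23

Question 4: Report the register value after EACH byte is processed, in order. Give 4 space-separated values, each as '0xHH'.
0x0D 0x62 0x23 0xA5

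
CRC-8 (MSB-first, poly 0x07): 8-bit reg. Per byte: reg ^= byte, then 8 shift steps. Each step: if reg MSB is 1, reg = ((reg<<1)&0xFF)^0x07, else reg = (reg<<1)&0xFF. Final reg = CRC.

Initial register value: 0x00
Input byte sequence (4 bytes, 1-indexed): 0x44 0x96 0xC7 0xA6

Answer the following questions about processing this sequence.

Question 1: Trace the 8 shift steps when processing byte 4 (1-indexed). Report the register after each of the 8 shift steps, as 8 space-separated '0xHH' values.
After byte 1 (0x44): reg=0xDB
After byte 2 (0x96): reg=0xE4
After byte 3 (0xC7): reg=0xE9
Register before byte 4: 0xE9
After XOR with byte 0xA6: 0x4F

Answer: 0x9E 0x3B 0x76 0xEC 0xDF 0xB9 0x75 0xEA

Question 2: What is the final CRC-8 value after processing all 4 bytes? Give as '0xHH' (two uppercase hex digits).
Answer: 0xEA

Derivation:
After byte 1 (0x44): reg=0xDB
After byte 2 (0x96): reg=0xE4
After byte 3 (0xC7): reg=0xE9
After byte 4 (0xA6): reg=0xEA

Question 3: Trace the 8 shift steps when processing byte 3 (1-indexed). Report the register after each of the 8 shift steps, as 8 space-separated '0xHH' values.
Answer: 0x46 0x8C 0x1F 0x3E 0x7C 0xF8 0xF7 0xE9

Derivation:
After byte 1 (0x44): reg=0xDB
After byte 2 (0x96): reg=0xE4
Register before byte 3: 0xE4
After XOR with byte 0xC7: 0x23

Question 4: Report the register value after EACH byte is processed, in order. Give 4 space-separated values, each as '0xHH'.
0xDB 0xE4 0xE9 0xEA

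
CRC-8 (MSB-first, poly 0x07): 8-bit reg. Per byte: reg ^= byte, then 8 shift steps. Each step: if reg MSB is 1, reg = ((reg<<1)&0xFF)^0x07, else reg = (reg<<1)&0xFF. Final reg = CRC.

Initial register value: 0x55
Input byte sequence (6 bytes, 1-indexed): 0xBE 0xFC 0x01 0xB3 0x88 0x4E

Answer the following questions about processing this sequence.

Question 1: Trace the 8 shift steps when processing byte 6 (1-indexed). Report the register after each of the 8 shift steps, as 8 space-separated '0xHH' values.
After byte 1 (0xBE): reg=0x9F
After byte 2 (0xFC): reg=0x2E
After byte 3 (0x01): reg=0xCD
After byte 4 (0xB3): reg=0x7D
After byte 5 (0x88): reg=0xC5
Register before byte 6: 0xC5
After XOR with byte 0x4E: 0x8B

Answer: 0x11 0x22 0x44 0x88 0x17 0x2E 0x5C 0xB8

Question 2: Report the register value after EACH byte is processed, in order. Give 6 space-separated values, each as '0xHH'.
0x9F 0x2E 0xCD 0x7D 0xC5 0xB8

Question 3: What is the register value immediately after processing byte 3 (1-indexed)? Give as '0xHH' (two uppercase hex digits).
Answer: 0xCD

Derivation:
After byte 1 (0xBE): reg=0x9F
After byte 2 (0xFC): reg=0x2E
After byte 3 (0x01): reg=0xCD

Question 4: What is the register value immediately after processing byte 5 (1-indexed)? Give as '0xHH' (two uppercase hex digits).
Answer: 0xC5

Derivation:
After byte 1 (0xBE): reg=0x9F
After byte 2 (0xFC): reg=0x2E
After byte 3 (0x01): reg=0xCD
After byte 4 (0xB3): reg=0x7D
After byte 5 (0x88): reg=0xC5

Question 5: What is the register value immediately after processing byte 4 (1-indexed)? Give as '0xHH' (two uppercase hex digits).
Answer: 0x7D

Derivation:
After byte 1 (0xBE): reg=0x9F
After byte 2 (0xFC): reg=0x2E
After byte 3 (0x01): reg=0xCD
After byte 4 (0xB3): reg=0x7D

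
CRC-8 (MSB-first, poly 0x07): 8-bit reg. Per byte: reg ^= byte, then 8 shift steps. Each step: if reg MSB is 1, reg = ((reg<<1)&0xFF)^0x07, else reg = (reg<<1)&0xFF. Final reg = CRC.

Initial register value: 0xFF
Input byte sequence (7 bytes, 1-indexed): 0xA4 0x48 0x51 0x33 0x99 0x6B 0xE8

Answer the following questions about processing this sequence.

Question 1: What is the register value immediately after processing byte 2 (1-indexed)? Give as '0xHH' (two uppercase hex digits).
After byte 1 (0xA4): reg=0x86
After byte 2 (0x48): reg=0x64

Answer: 0x64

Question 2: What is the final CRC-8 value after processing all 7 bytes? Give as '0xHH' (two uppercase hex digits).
Answer: 0x4F

Derivation:
After byte 1 (0xA4): reg=0x86
After byte 2 (0x48): reg=0x64
After byte 3 (0x51): reg=0x8B
After byte 4 (0x33): reg=0x21
After byte 5 (0x99): reg=0x21
After byte 6 (0x6B): reg=0xF1
After byte 7 (0xE8): reg=0x4F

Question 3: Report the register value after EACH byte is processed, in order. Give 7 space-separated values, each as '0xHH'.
0x86 0x64 0x8B 0x21 0x21 0xF1 0x4F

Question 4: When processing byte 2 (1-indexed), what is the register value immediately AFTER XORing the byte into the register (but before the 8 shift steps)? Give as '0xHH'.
Register before byte 2: 0x86
Byte 2: 0x48
0x86 XOR 0x48 = 0xCE

Answer: 0xCE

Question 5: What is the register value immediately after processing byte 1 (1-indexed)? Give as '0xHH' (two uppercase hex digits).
Answer: 0x86

Derivation:
After byte 1 (0xA4): reg=0x86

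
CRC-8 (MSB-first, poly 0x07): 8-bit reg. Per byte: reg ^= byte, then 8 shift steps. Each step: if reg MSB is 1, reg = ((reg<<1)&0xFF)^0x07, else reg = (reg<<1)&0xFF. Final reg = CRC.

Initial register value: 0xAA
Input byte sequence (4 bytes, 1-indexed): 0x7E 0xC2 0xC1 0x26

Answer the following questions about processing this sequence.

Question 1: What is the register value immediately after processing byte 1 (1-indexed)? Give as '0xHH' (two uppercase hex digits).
Answer: 0x22

Derivation:
After byte 1 (0x7E): reg=0x22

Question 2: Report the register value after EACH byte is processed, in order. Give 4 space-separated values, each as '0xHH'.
0x22 0xAE 0x0A 0xC4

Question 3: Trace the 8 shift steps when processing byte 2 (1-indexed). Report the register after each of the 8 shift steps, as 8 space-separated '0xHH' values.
After byte 1 (0x7E): reg=0x22
Register before byte 2: 0x22
After XOR with byte 0xC2: 0xE0

Answer: 0xC7 0x89 0x15 0x2A 0x54 0xA8 0x57 0xAE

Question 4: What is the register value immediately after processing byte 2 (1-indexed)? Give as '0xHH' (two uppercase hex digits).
Answer: 0xAE

Derivation:
After byte 1 (0x7E): reg=0x22
After byte 2 (0xC2): reg=0xAE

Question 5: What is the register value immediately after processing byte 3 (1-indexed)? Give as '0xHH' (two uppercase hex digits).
After byte 1 (0x7E): reg=0x22
After byte 2 (0xC2): reg=0xAE
After byte 3 (0xC1): reg=0x0A

Answer: 0x0A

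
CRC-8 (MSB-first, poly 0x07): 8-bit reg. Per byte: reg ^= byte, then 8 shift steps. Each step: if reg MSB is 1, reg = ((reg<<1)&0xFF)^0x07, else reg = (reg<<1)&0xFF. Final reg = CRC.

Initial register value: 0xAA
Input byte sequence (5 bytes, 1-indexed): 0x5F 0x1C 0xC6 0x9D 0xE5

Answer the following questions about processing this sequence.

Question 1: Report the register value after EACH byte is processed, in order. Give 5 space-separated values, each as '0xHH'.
0xC5 0x01 0x5B 0x5C 0x26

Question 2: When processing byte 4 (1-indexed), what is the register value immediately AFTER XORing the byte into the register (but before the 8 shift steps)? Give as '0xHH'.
Answer: 0xC6

Derivation:
Register before byte 4: 0x5B
Byte 4: 0x9D
0x5B XOR 0x9D = 0xC6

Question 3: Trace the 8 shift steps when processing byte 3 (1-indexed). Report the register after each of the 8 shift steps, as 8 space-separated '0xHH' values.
After byte 1 (0x5F): reg=0xC5
After byte 2 (0x1C): reg=0x01
Register before byte 3: 0x01
After XOR with byte 0xC6: 0xC7

Answer: 0x89 0x15 0x2A 0x54 0xA8 0x57 0xAE 0x5B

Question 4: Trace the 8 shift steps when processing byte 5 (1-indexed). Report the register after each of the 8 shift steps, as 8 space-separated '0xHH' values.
Answer: 0x75 0xEA 0xD3 0xA1 0x45 0x8A 0x13 0x26

Derivation:
After byte 1 (0x5F): reg=0xC5
After byte 2 (0x1C): reg=0x01
After byte 3 (0xC6): reg=0x5B
After byte 4 (0x9D): reg=0x5C
Register before byte 5: 0x5C
After XOR with byte 0xE5: 0xB9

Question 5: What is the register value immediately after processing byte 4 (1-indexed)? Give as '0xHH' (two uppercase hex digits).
Answer: 0x5C

Derivation:
After byte 1 (0x5F): reg=0xC5
After byte 2 (0x1C): reg=0x01
After byte 3 (0xC6): reg=0x5B
After byte 4 (0x9D): reg=0x5C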